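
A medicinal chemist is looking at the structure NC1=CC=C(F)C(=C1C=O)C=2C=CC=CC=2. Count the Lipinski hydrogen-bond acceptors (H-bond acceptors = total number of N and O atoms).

2

N atoms: 1; O atoms: 1.
Lipinski HBA = 1 + 1 = 2.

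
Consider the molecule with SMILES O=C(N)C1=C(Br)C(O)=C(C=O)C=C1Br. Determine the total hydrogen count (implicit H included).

Walk through each heavy atom and fill implicit hydrogens from standard valence (C 4, N 3, O 2, S 2, halogen 1):
  atom 1: O, bond orders sum to 2 (valence 2) → 0 H
  atom 2: C, bond orders sum to 4 (valence 4) → 0 H
  atom 3: N, bond orders sum to 1 (valence 3) → 2 H
  atom 4: C, bond orders sum to 4 (valence 4) → 0 H
  atom 5: C, bond orders sum to 4 (valence 4) → 0 H
  atom 6: Br (halogen, monovalent) → 0 H
  atom 7: C, bond orders sum to 4 (valence 4) → 0 H
  atom 8: O, bond orders sum to 1 (valence 2) → 1 H
  atom 9: C, bond orders sum to 4 (valence 4) → 0 H
  atom 10: C, bond orders sum to 3 (valence 4) → 1 H
  atom 11: O, bond orders sum to 2 (valence 2) → 0 H
  atom 12: C, bond orders sum to 3 (valence 4) → 1 H
  atom 13: C, bond orders sum to 4 (valence 4) → 0 H
  atom 14: Br (halogen, monovalent) → 0 H
Total hydrogens: 5.

5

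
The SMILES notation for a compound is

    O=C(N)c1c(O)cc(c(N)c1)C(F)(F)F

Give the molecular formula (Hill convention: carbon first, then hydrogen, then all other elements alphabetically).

Walk through each heavy atom and fill implicit hydrogens from standard valence (C 4, N 3, O 2, S 2, halogen 1); for lowercase aromatic atoms, an aromatic c carries 1 H when it has two neighbours and 0 H with three, and aromatic n carries 0 H:
  atom 1: O, bond orders sum to 2 (valence 2) → 0 H
  atom 2: C, bond orders sum to 4 (valence 4) → 0 H
  atom 3: N, bond orders sum to 1 (valence 3) → 2 H
  atom 4: aromatic c, 3 neighbours → 0 H
  atom 5: aromatic c, 3 neighbours → 0 H
  atom 6: O, bond orders sum to 1 (valence 2) → 1 H
  atom 7: aromatic c, 2 neighbours → 1 H
  atom 8: aromatic c, 3 neighbours → 0 H
  atom 9: aromatic c, 3 neighbours → 0 H
  atom 10: N, bond orders sum to 1 (valence 3) → 2 H
  atom 11: aromatic c, 2 neighbours → 1 H
  atom 12: C, bond orders sum to 4 (valence 4) → 0 H
  atom 13: F (halogen, monovalent) → 0 H
  atom 14: F (halogen, monovalent) → 0 H
  atom 15: F (halogen, monovalent) → 0 H
Totals → C:8, H:7, F:3, N:2, O:2.
In Hill order: C8H7F3N2O2.

C8H7F3N2O2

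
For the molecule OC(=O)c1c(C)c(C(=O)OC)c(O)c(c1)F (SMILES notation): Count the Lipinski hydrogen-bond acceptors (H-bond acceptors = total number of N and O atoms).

N atoms: 0; O atoms: 5.
Lipinski HBA = 0 + 5 = 5.

5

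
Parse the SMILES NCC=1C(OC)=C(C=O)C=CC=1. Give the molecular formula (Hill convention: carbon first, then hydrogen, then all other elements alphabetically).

C9H11NO2

Walk through each heavy atom and fill implicit hydrogens from standard valence (C 4, N 3, O 2, S 2, halogen 1):
  atom 1: N, bond orders sum to 1 (valence 3) → 2 H
  atom 2: C, bond orders sum to 2 (valence 4) → 2 H
  atom 3: C, bond orders sum to 4 (valence 4) → 0 H
  atom 4: C, bond orders sum to 4 (valence 4) → 0 H
  atom 5: O, bond orders sum to 2 (valence 2) → 0 H
  atom 6: C, bond orders sum to 1 (valence 4) → 3 H
  atom 7: C, bond orders sum to 4 (valence 4) → 0 H
  atom 8: C, bond orders sum to 3 (valence 4) → 1 H
  atom 9: O, bond orders sum to 2 (valence 2) → 0 H
  atom 10: C, bond orders sum to 3 (valence 4) → 1 H
  atom 11: C, bond orders sum to 3 (valence 4) → 1 H
  atom 12: C, bond orders sum to 3 (valence 4) → 1 H
Totals → C:9, H:11, N:1, O:2.
In Hill order: C9H11NO2.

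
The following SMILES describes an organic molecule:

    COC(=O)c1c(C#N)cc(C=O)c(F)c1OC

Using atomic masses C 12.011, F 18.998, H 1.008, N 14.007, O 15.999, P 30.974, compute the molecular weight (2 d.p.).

237.19 g/mol

First, the molecular formula is C11H8FNO4 (counting implicit H from valence).
  C: 11 × 12.011 = 132.121
  F: 1 × 18.998 = 18.998
  H: 8 × 1.008 = 8.064
  N: 1 × 14.007 = 14.007
  O: 4 × 15.999 = 63.996
Sum: 11×12.011 + 1×18.998 + 8×1.008 + 1×14.007 + 4×15.999 = 237.186 → 237.19 g/mol.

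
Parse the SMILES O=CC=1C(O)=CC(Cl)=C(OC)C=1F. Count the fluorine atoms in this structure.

1

Scan the SMILES for F atoms (remember two-letter symbols like Cl and Br are single atoms).
Fluorine count: 1.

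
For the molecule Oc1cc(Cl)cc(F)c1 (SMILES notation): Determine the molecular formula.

C6H4ClFO

Walk through each heavy atom and fill implicit hydrogens from standard valence (C 4, N 3, O 2, S 2, halogen 1); for lowercase aromatic atoms, an aromatic c carries 1 H when it has two neighbours and 0 H with three, and aromatic n carries 0 H:
  atom 1: O, bond orders sum to 1 (valence 2) → 1 H
  atom 2: aromatic c, 3 neighbours → 0 H
  atom 3: aromatic c, 2 neighbours → 1 H
  atom 4: aromatic c, 3 neighbours → 0 H
  atom 5: Cl (halogen, monovalent) → 0 H
  atom 6: aromatic c, 2 neighbours → 1 H
  atom 7: aromatic c, 3 neighbours → 0 H
  atom 8: F (halogen, monovalent) → 0 H
  atom 9: aromatic c, 2 neighbours → 1 H
Totals → C:6, H:4, Cl:1, F:1, O:1.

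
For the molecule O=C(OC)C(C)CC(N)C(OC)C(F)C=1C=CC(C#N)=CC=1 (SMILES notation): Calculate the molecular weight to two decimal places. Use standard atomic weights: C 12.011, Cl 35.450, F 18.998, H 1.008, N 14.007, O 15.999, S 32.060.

First, the molecular formula is C16H21FN2O3 (counting implicit H from valence).
  C: 16 × 12.011 = 192.176
  F: 1 × 18.998 = 18.998
  H: 21 × 1.008 = 21.168
  N: 2 × 14.007 = 28.014
  O: 3 × 15.999 = 47.997
Sum: 16×12.011 + 1×18.998 + 21×1.008 + 2×14.007 + 3×15.999 = 308.353 → 308.35 g/mol.

308.35 g/mol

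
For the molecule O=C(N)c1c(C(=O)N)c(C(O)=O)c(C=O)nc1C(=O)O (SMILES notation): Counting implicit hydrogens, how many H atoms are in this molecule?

7

Walk through each heavy atom and fill implicit hydrogens from standard valence (C 4, N 3, O 2, S 2, halogen 1); for lowercase aromatic atoms, an aromatic c carries 1 H when it has two neighbours and 0 H with three, and aromatic n carries 0 H:
  atom 1: O, bond orders sum to 2 (valence 2) → 0 H
  atom 2: C, bond orders sum to 4 (valence 4) → 0 H
  atom 3: N, bond orders sum to 1 (valence 3) → 2 H
  atom 4: aromatic c, 3 neighbours → 0 H
  atom 5: aromatic c, 3 neighbours → 0 H
  atom 6: C, bond orders sum to 4 (valence 4) → 0 H
  atom 7: O, bond orders sum to 2 (valence 2) → 0 H
  atom 8: N, bond orders sum to 1 (valence 3) → 2 H
  atom 9: aromatic c, 3 neighbours → 0 H
  atom 10: C, bond orders sum to 4 (valence 4) → 0 H
  atom 11: O, bond orders sum to 1 (valence 2) → 1 H
  atom 12: O, bond orders sum to 2 (valence 2) → 0 H
  atom 13: aromatic c, 3 neighbours → 0 H
  atom 14: C, bond orders sum to 3 (valence 4) → 1 H
  atom 15: O, bond orders sum to 2 (valence 2) → 0 H
  atom 16: aromatic n, 2 neighbours → 0 H
  atom 17: aromatic c, 3 neighbours → 0 H
  atom 18: C, bond orders sum to 4 (valence 4) → 0 H
  atom 19: O, bond orders sum to 2 (valence 2) → 0 H
  atom 20: O, bond orders sum to 1 (valence 2) → 1 H
Total hydrogens: 7.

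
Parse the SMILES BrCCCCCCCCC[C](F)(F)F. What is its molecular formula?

Walk through each heavy atom and fill implicit hydrogens from standard valence (C 4, N 3, O 2, S 2, halogen 1):
  atom 1: Br (halogen, monovalent) → 0 H
  atom 2: C, bond orders sum to 2 (valence 4) → 2 H
  atom 3: C, bond orders sum to 2 (valence 4) → 2 H
  atom 4: C, bond orders sum to 2 (valence 4) → 2 H
  atom 5: C, bond orders sum to 2 (valence 4) → 2 H
  atom 6: C, bond orders sum to 2 (valence 4) → 2 H
  atom 7: C, bond orders sum to 2 (valence 4) → 2 H
  atom 8: C, bond orders sum to 2 (valence 4) → 2 H
  atom 9: C, bond orders sum to 2 (valence 4) → 2 H
  atom 10: C, bond orders sum to 2 (valence 4) → 2 H
  atom 11: C with explicit H count 0
  atom 12: F (halogen, monovalent) → 0 H
  atom 13: F (halogen, monovalent) → 0 H
  atom 14: F (halogen, monovalent) → 0 H
Totals → C:10, H:18, Br:1, F:3.

C10H18BrF3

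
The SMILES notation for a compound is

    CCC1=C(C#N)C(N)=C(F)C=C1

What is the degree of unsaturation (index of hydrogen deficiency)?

Degree of unsaturation = (number of rings) + (number of π bonds).
Ring closures in the SMILES: 1.
π bonds: 3 double bonds (each 1 DoU), 1 triple bond (each 2 DoU) → 5 DoU from unsaturation.
Total DoU = 1 + 5 = 6.

6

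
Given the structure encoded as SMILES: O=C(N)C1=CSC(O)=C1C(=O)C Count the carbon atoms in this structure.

7

Count every carbon token in the SMILES (each C, including those in ring-closure positions and inside branches).
Carbon count: 7.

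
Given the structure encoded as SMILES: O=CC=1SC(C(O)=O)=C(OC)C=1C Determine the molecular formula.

Walk through each heavy atom and fill implicit hydrogens from standard valence (C 4, N 3, O 2, S 2, halogen 1):
  atom 1: O, bond orders sum to 2 (valence 2) → 0 H
  atom 2: C, bond orders sum to 3 (valence 4) → 1 H
  atom 3: C, bond orders sum to 4 (valence 4) → 0 H
  atom 4: S, bond orders sum to 2 (valence 2) → 0 H
  atom 5: C, bond orders sum to 4 (valence 4) → 0 H
  atom 6: C, bond orders sum to 4 (valence 4) → 0 H
  atom 7: O, bond orders sum to 1 (valence 2) → 1 H
  atom 8: O, bond orders sum to 2 (valence 2) → 0 H
  atom 9: C, bond orders sum to 4 (valence 4) → 0 H
  atom 10: O, bond orders sum to 2 (valence 2) → 0 H
  atom 11: C, bond orders sum to 1 (valence 4) → 3 H
  atom 12: C, bond orders sum to 4 (valence 4) → 0 H
  atom 13: C, bond orders sum to 1 (valence 4) → 3 H
Totals → C:8, H:8, O:4, S:1.

C8H8O4S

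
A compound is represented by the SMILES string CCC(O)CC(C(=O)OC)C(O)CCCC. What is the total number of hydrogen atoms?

Walk through each heavy atom and fill implicit hydrogens from standard valence (C 4, N 3, O 2, S 2, halogen 1):
  atom 1: C, bond orders sum to 1 (valence 4) → 3 H
  atom 2: C, bond orders sum to 2 (valence 4) → 2 H
  atom 3: C, bond orders sum to 3 (valence 4) → 1 H
  atom 4: O, bond orders sum to 1 (valence 2) → 1 H
  atom 5: C, bond orders sum to 2 (valence 4) → 2 H
  atom 6: C, bond orders sum to 3 (valence 4) → 1 H
  atom 7: C, bond orders sum to 4 (valence 4) → 0 H
  atom 8: O, bond orders sum to 2 (valence 2) → 0 H
  atom 9: O, bond orders sum to 2 (valence 2) → 0 H
  atom 10: C, bond orders sum to 1 (valence 4) → 3 H
  atom 11: C, bond orders sum to 3 (valence 4) → 1 H
  atom 12: O, bond orders sum to 1 (valence 2) → 1 H
  atom 13: C, bond orders sum to 2 (valence 4) → 2 H
  atom 14: C, bond orders sum to 2 (valence 4) → 2 H
  atom 15: C, bond orders sum to 2 (valence 4) → 2 H
  atom 16: C, bond orders sum to 1 (valence 4) → 3 H
Total hydrogens: 24.

24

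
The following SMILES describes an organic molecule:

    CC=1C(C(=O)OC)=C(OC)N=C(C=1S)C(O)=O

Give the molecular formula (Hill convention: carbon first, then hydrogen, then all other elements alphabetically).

C10H11NO5S

Walk through each heavy atom and fill implicit hydrogens from standard valence (C 4, N 3, O 2, S 2, halogen 1):
  atom 1: C, bond orders sum to 1 (valence 4) → 3 H
  atom 2: C, bond orders sum to 4 (valence 4) → 0 H
  atom 3: C, bond orders sum to 4 (valence 4) → 0 H
  atom 4: C, bond orders sum to 4 (valence 4) → 0 H
  atom 5: O, bond orders sum to 2 (valence 2) → 0 H
  atom 6: O, bond orders sum to 2 (valence 2) → 0 H
  atom 7: C, bond orders sum to 1 (valence 4) → 3 H
  atom 8: C, bond orders sum to 4 (valence 4) → 0 H
  atom 9: O, bond orders sum to 2 (valence 2) → 0 H
  atom 10: C, bond orders sum to 1 (valence 4) → 3 H
  atom 11: N, bond orders sum to 3 (valence 3) → 0 H
  atom 12: C, bond orders sum to 4 (valence 4) → 0 H
  atom 13: C, bond orders sum to 4 (valence 4) → 0 H
  atom 14: S, bond orders sum to 1 (valence 2) → 1 H
  atom 15: C, bond orders sum to 4 (valence 4) → 0 H
  atom 16: O, bond orders sum to 1 (valence 2) → 1 H
  atom 17: O, bond orders sum to 2 (valence 2) → 0 H
Totals → C:10, H:11, N:1, O:5, S:1.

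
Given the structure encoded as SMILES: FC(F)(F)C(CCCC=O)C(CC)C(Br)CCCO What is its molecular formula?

Walk through each heavy atom and fill implicit hydrogens from standard valence (C 4, N 3, O 2, S 2, halogen 1):
  atom 1: F (halogen, monovalent) → 0 H
  atom 2: C, bond orders sum to 4 (valence 4) → 0 H
  atom 3: F (halogen, monovalent) → 0 H
  atom 4: F (halogen, monovalent) → 0 H
  atom 5: C, bond orders sum to 3 (valence 4) → 1 H
  atom 6: C, bond orders sum to 2 (valence 4) → 2 H
  atom 7: C, bond orders sum to 2 (valence 4) → 2 H
  atom 8: C, bond orders sum to 2 (valence 4) → 2 H
  atom 9: C, bond orders sum to 3 (valence 4) → 1 H
  atom 10: O, bond orders sum to 2 (valence 2) → 0 H
  atom 11: C, bond orders sum to 3 (valence 4) → 1 H
  atom 12: C, bond orders sum to 2 (valence 4) → 2 H
  atom 13: C, bond orders sum to 1 (valence 4) → 3 H
  atom 14: C, bond orders sum to 3 (valence 4) → 1 H
  atom 15: Br (halogen, monovalent) → 0 H
  atom 16: C, bond orders sum to 2 (valence 4) → 2 H
  atom 17: C, bond orders sum to 2 (valence 4) → 2 H
  atom 18: C, bond orders sum to 2 (valence 4) → 2 H
  atom 19: O, bond orders sum to 1 (valence 2) → 1 H
Totals → C:13, H:22, Br:1, F:3, O:2.

C13H22BrF3O2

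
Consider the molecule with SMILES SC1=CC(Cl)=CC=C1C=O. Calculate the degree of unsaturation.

Degree of unsaturation = (number of rings) + (number of π bonds).
Ring closures in the SMILES: 1.
π bonds: 4 double bonds (each 1 DoU) → 4 DoU from unsaturation.
Total DoU = 1 + 4 = 5.

5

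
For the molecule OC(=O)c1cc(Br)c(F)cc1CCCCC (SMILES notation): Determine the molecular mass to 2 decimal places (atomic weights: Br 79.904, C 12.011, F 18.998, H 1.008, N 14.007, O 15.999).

First, the molecular formula is C12H14BrFO2 (counting implicit H from valence).
  Br: 1 × 79.904 = 79.904
  C: 12 × 12.011 = 144.132
  F: 1 × 18.998 = 18.998
  H: 14 × 1.008 = 14.112
  O: 2 × 15.999 = 31.998
Sum: 1×79.904 + 12×12.011 + 1×18.998 + 14×1.008 + 2×15.999 = 289.144 → 289.14 g/mol.

289.14 g/mol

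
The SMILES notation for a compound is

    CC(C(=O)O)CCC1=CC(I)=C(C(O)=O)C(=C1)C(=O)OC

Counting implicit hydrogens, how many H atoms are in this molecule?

15

Walk through each heavy atom and fill implicit hydrogens from standard valence (C 4, N 3, O 2, S 2, halogen 1):
  atom 1: C, bond orders sum to 1 (valence 4) → 3 H
  atom 2: C, bond orders sum to 3 (valence 4) → 1 H
  atom 3: C, bond orders sum to 4 (valence 4) → 0 H
  atom 4: O, bond orders sum to 2 (valence 2) → 0 H
  atom 5: O, bond orders sum to 1 (valence 2) → 1 H
  atom 6: C, bond orders sum to 2 (valence 4) → 2 H
  atom 7: C, bond orders sum to 2 (valence 4) → 2 H
  atom 8: C, bond orders sum to 4 (valence 4) → 0 H
  atom 9: C, bond orders sum to 3 (valence 4) → 1 H
  atom 10: C, bond orders sum to 4 (valence 4) → 0 H
  atom 11: I (halogen, monovalent) → 0 H
  atom 12: C, bond orders sum to 4 (valence 4) → 0 H
  atom 13: C, bond orders sum to 4 (valence 4) → 0 H
  atom 14: O, bond orders sum to 1 (valence 2) → 1 H
  atom 15: O, bond orders sum to 2 (valence 2) → 0 H
  atom 16: C, bond orders sum to 4 (valence 4) → 0 H
  atom 17: C, bond orders sum to 3 (valence 4) → 1 H
  atom 18: C, bond orders sum to 4 (valence 4) → 0 H
  atom 19: O, bond orders sum to 2 (valence 2) → 0 H
  atom 20: O, bond orders sum to 2 (valence 2) → 0 H
  atom 21: C, bond orders sum to 1 (valence 4) → 3 H
Total hydrogens: 15.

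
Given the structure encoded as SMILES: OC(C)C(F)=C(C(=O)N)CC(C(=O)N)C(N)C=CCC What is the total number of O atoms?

3

Scan the SMILES for O atoms (remember two-letter symbols like Cl and Br are single atoms).
Oxygen count: 3.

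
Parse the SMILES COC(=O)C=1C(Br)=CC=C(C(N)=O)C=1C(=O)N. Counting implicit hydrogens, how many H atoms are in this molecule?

Walk through each heavy atom and fill implicit hydrogens from standard valence (C 4, N 3, O 2, S 2, halogen 1):
  atom 1: C, bond orders sum to 1 (valence 4) → 3 H
  atom 2: O, bond orders sum to 2 (valence 2) → 0 H
  atom 3: C, bond orders sum to 4 (valence 4) → 0 H
  atom 4: O, bond orders sum to 2 (valence 2) → 0 H
  atom 5: C, bond orders sum to 4 (valence 4) → 0 H
  atom 6: C, bond orders sum to 4 (valence 4) → 0 H
  atom 7: Br (halogen, monovalent) → 0 H
  atom 8: C, bond orders sum to 3 (valence 4) → 1 H
  atom 9: C, bond orders sum to 3 (valence 4) → 1 H
  atom 10: C, bond orders sum to 4 (valence 4) → 0 H
  atom 11: C, bond orders sum to 4 (valence 4) → 0 H
  atom 12: N, bond orders sum to 1 (valence 3) → 2 H
  atom 13: O, bond orders sum to 2 (valence 2) → 0 H
  atom 14: C, bond orders sum to 4 (valence 4) → 0 H
  atom 15: C, bond orders sum to 4 (valence 4) → 0 H
  atom 16: O, bond orders sum to 2 (valence 2) → 0 H
  atom 17: N, bond orders sum to 1 (valence 3) → 2 H
Total hydrogens: 9.

9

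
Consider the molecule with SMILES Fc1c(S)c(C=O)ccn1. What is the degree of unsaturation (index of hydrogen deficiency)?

5

Molecular formula: C6H4FNOS.
DoU = (2C + 2 + N − H − X) / 2, where X is the halogen count and O/S are ignored.
    = (2·6 + 2 + 1 − 4 − 1) / 2 = 10 / 2 = 5.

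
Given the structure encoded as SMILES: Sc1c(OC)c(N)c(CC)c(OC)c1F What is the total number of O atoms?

2

Scan the SMILES for O atoms (remember two-letter symbols like Cl and Br are single atoms).
Oxygen count: 2.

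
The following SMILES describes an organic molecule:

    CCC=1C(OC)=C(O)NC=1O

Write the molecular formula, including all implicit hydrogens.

C7H11NO3

Walk through each heavy atom and fill implicit hydrogens from standard valence (C 4, N 3, O 2, S 2, halogen 1):
  atom 1: C, bond orders sum to 1 (valence 4) → 3 H
  atom 2: C, bond orders sum to 2 (valence 4) → 2 H
  atom 3: C, bond orders sum to 4 (valence 4) → 0 H
  atom 4: C, bond orders sum to 4 (valence 4) → 0 H
  atom 5: O, bond orders sum to 2 (valence 2) → 0 H
  atom 6: C, bond orders sum to 1 (valence 4) → 3 H
  atom 7: C, bond orders sum to 4 (valence 4) → 0 H
  atom 8: O, bond orders sum to 1 (valence 2) → 1 H
  atom 9: N, bond orders sum to 2 (valence 3) → 1 H
  atom 10: C, bond orders sum to 4 (valence 4) → 0 H
  atom 11: O, bond orders sum to 1 (valence 2) → 1 H
Totals → C:7, H:11, N:1, O:3.
In Hill order: C7H11NO3.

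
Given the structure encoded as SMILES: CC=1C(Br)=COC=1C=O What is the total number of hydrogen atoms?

Walk through each heavy atom and fill implicit hydrogens from standard valence (C 4, N 3, O 2, S 2, halogen 1):
  atom 1: C, bond orders sum to 1 (valence 4) → 3 H
  atom 2: C, bond orders sum to 4 (valence 4) → 0 H
  atom 3: C, bond orders sum to 4 (valence 4) → 0 H
  atom 4: Br (halogen, monovalent) → 0 H
  atom 5: C, bond orders sum to 3 (valence 4) → 1 H
  atom 6: O, bond orders sum to 2 (valence 2) → 0 H
  atom 7: C, bond orders sum to 4 (valence 4) → 0 H
  atom 8: C, bond orders sum to 3 (valence 4) → 1 H
  atom 9: O, bond orders sum to 2 (valence 2) → 0 H
Total hydrogens: 5.

5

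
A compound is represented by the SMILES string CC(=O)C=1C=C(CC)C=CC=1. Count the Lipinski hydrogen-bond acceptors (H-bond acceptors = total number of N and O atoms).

1

N atoms: 0; O atoms: 1.
Lipinski HBA = 0 + 1 = 1.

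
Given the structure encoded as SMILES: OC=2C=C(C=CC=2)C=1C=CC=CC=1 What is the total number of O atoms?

Scan the SMILES for O atoms (remember two-letter symbols like Cl and Br are single atoms).
Oxygen count: 1.

1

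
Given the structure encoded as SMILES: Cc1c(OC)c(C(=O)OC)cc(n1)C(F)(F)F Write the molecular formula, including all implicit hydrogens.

C10H10F3NO3

Walk through each heavy atom and fill implicit hydrogens from standard valence (C 4, N 3, O 2, S 2, halogen 1); for lowercase aromatic atoms, an aromatic c carries 1 H when it has two neighbours and 0 H with three, and aromatic n carries 0 H:
  atom 1: C, bond orders sum to 1 (valence 4) → 3 H
  atom 2: aromatic c, 3 neighbours → 0 H
  atom 3: aromatic c, 3 neighbours → 0 H
  atom 4: O, bond orders sum to 2 (valence 2) → 0 H
  atom 5: C, bond orders sum to 1 (valence 4) → 3 H
  atom 6: aromatic c, 3 neighbours → 0 H
  atom 7: C, bond orders sum to 4 (valence 4) → 0 H
  atom 8: O, bond orders sum to 2 (valence 2) → 0 H
  atom 9: O, bond orders sum to 2 (valence 2) → 0 H
  atom 10: C, bond orders sum to 1 (valence 4) → 3 H
  atom 11: aromatic c, 2 neighbours → 1 H
  atom 12: aromatic c, 3 neighbours → 0 H
  atom 13: aromatic n, 2 neighbours → 0 H
  atom 14: C, bond orders sum to 4 (valence 4) → 0 H
  atom 15: F (halogen, monovalent) → 0 H
  atom 16: F (halogen, monovalent) → 0 H
  atom 17: F (halogen, monovalent) → 0 H
Totals → C:10, H:10, F:3, N:1, O:3.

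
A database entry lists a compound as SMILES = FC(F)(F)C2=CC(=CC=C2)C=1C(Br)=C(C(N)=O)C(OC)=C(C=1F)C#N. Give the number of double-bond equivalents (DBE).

11

Degree of unsaturation = (number of rings) + (number of π bonds).
Ring closures in the SMILES: 2.
π bonds: 7 double bonds (each 1 DoU), 1 triple bond (each 2 DoU) → 9 DoU from unsaturation.
Total DoU = 2 + 9 = 11.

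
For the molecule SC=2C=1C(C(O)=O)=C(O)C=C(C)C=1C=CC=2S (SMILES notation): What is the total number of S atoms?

Scan the SMILES for S atoms (remember two-letter symbols like Cl and Br are single atoms).
Sulfur count: 2.

2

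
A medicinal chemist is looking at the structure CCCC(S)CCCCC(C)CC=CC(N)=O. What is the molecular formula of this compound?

Walk through each heavy atom and fill implicit hydrogens from standard valence (C 4, N 3, O 2, S 2, halogen 1):
  atom 1: C, bond orders sum to 1 (valence 4) → 3 H
  atom 2: C, bond orders sum to 2 (valence 4) → 2 H
  atom 3: C, bond orders sum to 2 (valence 4) → 2 H
  atom 4: C, bond orders sum to 3 (valence 4) → 1 H
  atom 5: S, bond orders sum to 1 (valence 2) → 1 H
  atom 6: C, bond orders sum to 2 (valence 4) → 2 H
  atom 7: C, bond orders sum to 2 (valence 4) → 2 H
  atom 8: C, bond orders sum to 2 (valence 4) → 2 H
  atom 9: C, bond orders sum to 2 (valence 4) → 2 H
  atom 10: C, bond orders sum to 3 (valence 4) → 1 H
  atom 11: C, bond orders sum to 1 (valence 4) → 3 H
  atom 12: C, bond orders sum to 2 (valence 4) → 2 H
  atom 13: C, bond orders sum to 3 (valence 4) → 1 H
  atom 14: C, bond orders sum to 3 (valence 4) → 1 H
  atom 15: C, bond orders sum to 4 (valence 4) → 0 H
  atom 16: N, bond orders sum to 1 (valence 3) → 2 H
  atom 17: O, bond orders sum to 2 (valence 2) → 0 H
Totals → C:14, H:27, N:1, O:1, S:1.

C14H27NOS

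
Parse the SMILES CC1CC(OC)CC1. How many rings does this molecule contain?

1

In SMILES, each pair of matching ring-closure digits denotes one ring-closing bond; the number of such bonds equals the number of independent rings.
Ring-closure bonds here: 1.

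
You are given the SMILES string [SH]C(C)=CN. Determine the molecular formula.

Walk through each heavy atom and fill implicit hydrogens from standard valence (C 4, N 3, O 2, S 2, halogen 1):
  atom 1: S with explicit H count 1
  atom 2: C, bond orders sum to 4 (valence 4) → 0 H
  atom 3: C, bond orders sum to 1 (valence 4) → 3 H
  atom 4: C, bond orders sum to 3 (valence 4) → 1 H
  atom 5: N, bond orders sum to 1 (valence 3) → 2 H
Totals → C:3, H:7, N:1, S:1.
In Hill order: C3H7NS.

C3H7NS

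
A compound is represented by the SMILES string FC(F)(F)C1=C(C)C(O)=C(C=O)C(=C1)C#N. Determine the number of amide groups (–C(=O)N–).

Scan the SMILES for the amide motif — none present.
Groups that are present: 1 aldehyde, 1 hydroxyl, 1 nitrile.

0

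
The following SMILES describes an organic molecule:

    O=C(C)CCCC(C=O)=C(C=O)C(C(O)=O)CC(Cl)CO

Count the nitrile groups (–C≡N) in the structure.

Scan the SMILES for the nitrile motif — none present.
Groups that are present: 2 aldehyde, 1 alkene, 1 carboxylic acid, 1 hydroxyl, 1 ketone.

0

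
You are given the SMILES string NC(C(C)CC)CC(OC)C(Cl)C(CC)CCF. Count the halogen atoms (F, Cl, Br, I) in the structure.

Halogen atoms appear at heavy-atom positions 12, 18 (1×Cl, 1×F).
Other groups present: 1 ether, 1 primary amine.
Halogen count: 2.

2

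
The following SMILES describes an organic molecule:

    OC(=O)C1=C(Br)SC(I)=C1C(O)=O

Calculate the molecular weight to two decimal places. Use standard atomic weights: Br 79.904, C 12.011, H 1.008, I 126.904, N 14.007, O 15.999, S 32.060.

First, the molecular formula is C6H2BrIO4S (counting implicit H from valence).
  Br: 1 × 79.904 = 79.904
  C: 6 × 12.011 = 72.066
  H: 2 × 1.008 = 2.016
  I: 1 × 126.904 = 126.904
  O: 4 × 15.999 = 63.996
  S: 1 × 32.060 = 32.060
Sum: 1×79.904 + 6×12.011 + 2×1.008 + 1×126.904 + 4×15.999 + 1×32.060 = 376.946 → 376.95 g/mol.

376.95 g/mol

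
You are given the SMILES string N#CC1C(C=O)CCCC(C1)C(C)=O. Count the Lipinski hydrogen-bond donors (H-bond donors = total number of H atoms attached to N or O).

0

Donors: find every N or O and count the H atoms it carries.
  atom 1 (N): bond orders sum to 3 → 0 H
  atom 6 (O): bond orders sum to 2 → 0 H
  atom 14 (O): bond orders sum to 2 → 0 H
Lipinski HBD = 0.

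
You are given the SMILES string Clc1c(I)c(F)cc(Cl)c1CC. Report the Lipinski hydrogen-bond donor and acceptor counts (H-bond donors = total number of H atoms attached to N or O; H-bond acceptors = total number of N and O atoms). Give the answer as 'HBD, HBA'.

0, 0

Donors: find every N or O and count the H atoms it carries.
  (no N or O atoms present)
Lipinski HBD = 0.
Acceptors: N atoms = 0, O atoms = 0 → HBA = 0.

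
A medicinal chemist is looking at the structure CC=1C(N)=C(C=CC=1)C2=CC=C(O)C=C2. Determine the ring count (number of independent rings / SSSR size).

2

In SMILES, each pair of matching ring-closure digits denotes one ring-closing bond; the number of such bonds equals the number of independent rings.
Ring-closure bonds here: 2.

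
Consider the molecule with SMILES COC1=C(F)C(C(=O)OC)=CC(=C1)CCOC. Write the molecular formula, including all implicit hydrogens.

C12H15FO4

Walk through each heavy atom and fill implicit hydrogens from standard valence (C 4, N 3, O 2, S 2, halogen 1):
  atom 1: C, bond orders sum to 1 (valence 4) → 3 H
  atom 2: O, bond orders sum to 2 (valence 2) → 0 H
  atom 3: C, bond orders sum to 4 (valence 4) → 0 H
  atom 4: C, bond orders sum to 4 (valence 4) → 0 H
  atom 5: F (halogen, monovalent) → 0 H
  atom 6: C, bond orders sum to 4 (valence 4) → 0 H
  atom 7: C, bond orders sum to 4 (valence 4) → 0 H
  atom 8: O, bond orders sum to 2 (valence 2) → 0 H
  atom 9: O, bond orders sum to 2 (valence 2) → 0 H
  atom 10: C, bond orders sum to 1 (valence 4) → 3 H
  atom 11: C, bond orders sum to 3 (valence 4) → 1 H
  atom 12: C, bond orders sum to 4 (valence 4) → 0 H
  atom 13: C, bond orders sum to 3 (valence 4) → 1 H
  atom 14: C, bond orders sum to 2 (valence 4) → 2 H
  atom 15: C, bond orders sum to 2 (valence 4) → 2 H
  atom 16: O, bond orders sum to 2 (valence 2) → 0 H
  atom 17: C, bond orders sum to 1 (valence 4) → 3 H
Totals → C:12, H:15, F:1, O:4.
In Hill order: C12H15FO4.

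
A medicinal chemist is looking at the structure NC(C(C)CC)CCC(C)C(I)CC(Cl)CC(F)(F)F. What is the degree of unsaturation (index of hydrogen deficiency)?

Degree of unsaturation = (number of rings) + (number of π bonds).
Ring closures in the SMILES: 0.
π bonds: none → 0 DoU from unsaturation.
Total DoU = 0 + 0 = 0.

0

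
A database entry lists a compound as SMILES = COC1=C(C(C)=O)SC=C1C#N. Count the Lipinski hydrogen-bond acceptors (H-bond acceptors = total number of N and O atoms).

3

N atoms: 1; O atoms: 2.
Lipinski HBA = 1 + 2 = 3.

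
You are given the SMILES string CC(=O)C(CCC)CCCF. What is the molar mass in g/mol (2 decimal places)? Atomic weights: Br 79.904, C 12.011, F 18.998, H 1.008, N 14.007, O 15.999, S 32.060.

First, the molecular formula is C9H17FO (counting implicit H from valence).
  C: 9 × 12.011 = 108.099
  F: 1 × 18.998 = 18.998
  H: 17 × 1.008 = 17.136
  O: 1 × 15.999 = 15.999
Sum: 9×12.011 + 1×18.998 + 17×1.008 + 1×15.999 = 160.232 → 160.23 g/mol.

160.23 g/mol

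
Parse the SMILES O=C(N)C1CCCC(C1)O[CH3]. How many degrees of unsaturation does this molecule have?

Degree of unsaturation = (number of rings) + (number of π bonds).
Ring closures in the SMILES: 1.
π bonds: 1 double bond (each 1 DoU) → 1 DoU from unsaturation.
Total DoU = 1 + 1 = 2.

2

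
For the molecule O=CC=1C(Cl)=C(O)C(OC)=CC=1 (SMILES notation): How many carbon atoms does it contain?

8

Count every carbon token in the SMILES (each C, including those in ring-closure positions and inside branches).
Carbon count: 8.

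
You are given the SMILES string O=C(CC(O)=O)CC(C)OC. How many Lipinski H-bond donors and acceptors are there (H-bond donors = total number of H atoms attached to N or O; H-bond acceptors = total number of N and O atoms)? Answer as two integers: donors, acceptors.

1, 4

Donors: find every N or O and count the H atoms it carries.
  atom 1 (O): bond orders sum to 2 → 0 H
  atom 5 (O): bond orders sum to 1 → 1 H
  atom 6 (O): bond orders sum to 2 → 0 H
  atom 10 (O): bond orders sum to 2 → 0 H
Lipinski HBD = 1.
Acceptors: N atoms = 0, O atoms = 4 → HBA = 4.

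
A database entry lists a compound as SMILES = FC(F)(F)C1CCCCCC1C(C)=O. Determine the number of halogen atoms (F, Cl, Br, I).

3

Halogen atoms appear at heavy-atom positions 1, 3, 4 (3×F).
Other groups present: 1 ketone.
Halogen count: 3.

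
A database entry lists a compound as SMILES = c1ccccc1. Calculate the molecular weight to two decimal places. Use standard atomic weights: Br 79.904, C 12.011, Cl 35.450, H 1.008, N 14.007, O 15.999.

First, the molecular formula is C6H6 (counting implicit H from valence).
  C: 6 × 12.011 = 72.066
  H: 6 × 1.008 = 6.048
Sum: 6×12.011 + 6×1.008 = 78.114 → 78.11 g/mol.

78.11 g/mol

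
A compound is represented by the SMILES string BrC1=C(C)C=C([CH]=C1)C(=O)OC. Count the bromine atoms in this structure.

Scan the SMILES for Br atoms (remember two-letter symbols like Cl and Br are single atoms).
Bromine count: 1.

1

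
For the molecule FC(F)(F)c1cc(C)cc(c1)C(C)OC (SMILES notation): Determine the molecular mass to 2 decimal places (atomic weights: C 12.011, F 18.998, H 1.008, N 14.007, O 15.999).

218.22 g/mol

First, the molecular formula is C11H13F3O (counting implicit H from valence).
  C: 11 × 12.011 = 132.121
  F: 3 × 18.998 = 56.994
  H: 13 × 1.008 = 13.104
  O: 1 × 15.999 = 15.999
Sum: 11×12.011 + 3×18.998 + 13×1.008 + 1×15.999 = 218.218 → 218.22 g/mol.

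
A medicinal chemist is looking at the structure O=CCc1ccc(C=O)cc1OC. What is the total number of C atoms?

Count every carbon token in the SMILES (each C, including those in ring-closure positions and inside branches).
Carbon count: 10.

10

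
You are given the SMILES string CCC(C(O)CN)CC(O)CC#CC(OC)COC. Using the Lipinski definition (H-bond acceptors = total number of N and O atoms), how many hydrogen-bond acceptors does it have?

5

N atoms: 1; O atoms: 4.
Lipinski HBA = 1 + 4 = 5.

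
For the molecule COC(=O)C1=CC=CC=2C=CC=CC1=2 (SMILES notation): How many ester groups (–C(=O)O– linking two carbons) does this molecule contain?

The ester motif appears at heavy-atom position 3 in the SMILES.
Ester count: 1.

1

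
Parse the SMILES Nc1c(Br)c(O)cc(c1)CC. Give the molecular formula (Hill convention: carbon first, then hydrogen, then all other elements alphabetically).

C8H10BrNO

Walk through each heavy atom and fill implicit hydrogens from standard valence (C 4, N 3, O 2, S 2, halogen 1); for lowercase aromatic atoms, an aromatic c carries 1 H when it has two neighbours and 0 H with three, and aromatic n carries 0 H:
  atom 1: N, bond orders sum to 1 (valence 3) → 2 H
  atom 2: aromatic c, 3 neighbours → 0 H
  atom 3: aromatic c, 3 neighbours → 0 H
  atom 4: Br (halogen, monovalent) → 0 H
  atom 5: aromatic c, 3 neighbours → 0 H
  atom 6: O, bond orders sum to 1 (valence 2) → 1 H
  atom 7: aromatic c, 2 neighbours → 1 H
  atom 8: aromatic c, 3 neighbours → 0 H
  atom 9: aromatic c, 2 neighbours → 1 H
  atom 10: C, bond orders sum to 2 (valence 4) → 2 H
  atom 11: C, bond orders sum to 1 (valence 4) → 3 H
Totals → C:8, H:10, Br:1, N:1, O:1.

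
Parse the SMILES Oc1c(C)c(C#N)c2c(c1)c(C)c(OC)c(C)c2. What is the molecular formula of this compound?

Walk through each heavy atom and fill implicit hydrogens from standard valence (C 4, N 3, O 2, S 2, halogen 1); for lowercase aromatic atoms, an aromatic c carries 1 H when it has two neighbours and 0 H with three, and aromatic n carries 0 H:
  atom 1: O, bond orders sum to 1 (valence 2) → 1 H
  atom 2: aromatic c, 3 neighbours → 0 H
  atom 3: aromatic c, 3 neighbours → 0 H
  atom 4: C, bond orders sum to 1 (valence 4) → 3 H
  atom 5: aromatic c, 3 neighbours → 0 H
  atom 6: C, bond orders sum to 4 (valence 4) → 0 H
  atom 7: N, bond orders sum to 3 (valence 3) → 0 H
  atom 8: aromatic c, 3 neighbours → 0 H
  atom 9: aromatic c, 3 neighbours → 0 H
  atom 10: aromatic c, 2 neighbours → 1 H
  atom 11: aromatic c, 3 neighbours → 0 H
  atom 12: C, bond orders sum to 1 (valence 4) → 3 H
  atom 13: aromatic c, 3 neighbours → 0 H
  atom 14: O, bond orders sum to 2 (valence 2) → 0 H
  atom 15: C, bond orders sum to 1 (valence 4) → 3 H
  atom 16: aromatic c, 3 neighbours → 0 H
  atom 17: C, bond orders sum to 1 (valence 4) → 3 H
  atom 18: aromatic c, 2 neighbours → 1 H
Totals → C:15, H:15, N:1, O:2.
In Hill order: C15H15NO2.

C15H15NO2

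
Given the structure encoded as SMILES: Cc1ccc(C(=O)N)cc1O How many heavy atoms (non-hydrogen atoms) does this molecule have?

Every atom symbol written in the SMILES (organic subset) is one heavy atom; implicit H are not written.
Heavy atoms by element → C:8, N:1, O:2.
Total: 11.

11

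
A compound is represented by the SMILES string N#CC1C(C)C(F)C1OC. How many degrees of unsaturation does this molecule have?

3

Degree of unsaturation = (number of rings) + (number of π bonds).
Ring closures in the SMILES: 1.
π bonds: 1 triple bond (each 2 DoU) → 2 DoU from unsaturation.
Total DoU = 1 + 2 = 3.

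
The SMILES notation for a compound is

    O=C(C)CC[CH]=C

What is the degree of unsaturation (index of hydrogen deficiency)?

2

Degree of unsaturation = (number of rings) + (number of π bonds).
Ring closures in the SMILES: 0.
π bonds: 2 double bonds (each 1 DoU) → 2 DoU from unsaturation.
Total DoU = 0 + 2 = 2.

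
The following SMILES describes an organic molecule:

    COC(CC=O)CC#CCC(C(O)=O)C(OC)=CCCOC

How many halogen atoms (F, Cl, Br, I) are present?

0

Scan the SMILES for the halogen motif — none present.
Groups that are present: 1 aldehyde, 1 alkene, 1 alkyne, 1 carboxylic acid, 3 ether.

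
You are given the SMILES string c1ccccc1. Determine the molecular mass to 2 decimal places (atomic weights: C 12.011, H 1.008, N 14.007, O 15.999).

78.11 g/mol

First, the molecular formula is C6H6 (counting implicit H from valence).
  C: 6 × 12.011 = 72.066
  H: 6 × 1.008 = 6.048
Sum: 6×12.011 + 6×1.008 = 78.114 → 78.11 g/mol.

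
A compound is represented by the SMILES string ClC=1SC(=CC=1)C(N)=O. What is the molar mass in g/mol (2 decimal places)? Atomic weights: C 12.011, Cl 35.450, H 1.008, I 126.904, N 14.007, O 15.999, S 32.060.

161.60 g/mol

First, the molecular formula is C5H4ClNOS (counting implicit H from valence).
  C: 5 × 12.011 = 60.055
  Cl: 1 × 35.450 = 35.450
  H: 4 × 1.008 = 4.032
  N: 1 × 14.007 = 14.007
  O: 1 × 15.999 = 15.999
  S: 1 × 32.060 = 32.060
Sum: 5×12.011 + 1×35.450 + 4×1.008 + 1×14.007 + 1×15.999 + 1×32.060 = 161.603 → 161.60 g/mol.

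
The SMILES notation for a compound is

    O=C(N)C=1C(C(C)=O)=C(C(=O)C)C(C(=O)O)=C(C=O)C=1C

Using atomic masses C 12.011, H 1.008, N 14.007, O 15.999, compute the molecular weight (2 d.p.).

First, the molecular formula is C14H13NO6 (counting implicit H from valence).
  C: 14 × 12.011 = 168.154
  H: 13 × 1.008 = 13.104
  N: 1 × 14.007 = 14.007
  O: 6 × 15.999 = 95.994
Sum: 14×12.011 + 13×1.008 + 1×14.007 + 6×15.999 = 291.259 → 291.26 g/mol.

291.26 g/mol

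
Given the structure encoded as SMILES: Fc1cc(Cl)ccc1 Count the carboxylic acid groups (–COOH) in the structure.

Scan the SMILES for the carboxylic acid motif — none present.

0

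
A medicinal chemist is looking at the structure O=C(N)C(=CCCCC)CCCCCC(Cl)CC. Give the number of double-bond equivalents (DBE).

2

Molecular formula: C15H28ClNO.
DoU = (2C + 2 + N − H − X) / 2, where X is the halogen count and O/S are ignored.
    = (2·15 + 2 + 1 − 28 − 1) / 2 = 4 / 2 = 2.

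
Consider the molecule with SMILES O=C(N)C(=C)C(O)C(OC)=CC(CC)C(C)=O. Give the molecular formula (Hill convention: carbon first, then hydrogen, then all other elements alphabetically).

Walk through each heavy atom and fill implicit hydrogens from standard valence (C 4, N 3, O 2, S 2, halogen 1):
  atom 1: O, bond orders sum to 2 (valence 2) → 0 H
  atom 2: C, bond orders sum to 4 (valence 4) → 0 H
  atom 3: N, bond orders sum to 1 (valence 3) → 2 H
  atom 4: C, bond orders sum to 4 (valence 4) → 0 H
  atom 5: C, bond orders sum to 2 (valence 4) → 2 H
  atom 6: C, bond orders sum to 3 (valence 4) → 1 H
  atom 7: O, bond orders sum to 1 (valence 2) → 1 H
  atom 8: C, bond orders sum to 4 (valence 4) → 0 H
  atom 9: O, bond orders sum to 2 (valence 2) → 0 H
  atom 10: C, bond orders sum to 1 (valence 4) → 3 H
  atom 11: C, bond orders sum to 3 (valence 4) → 1 H
  atom 12: C, bond orders sum to 3 (valence 4) → 1 H
  atom 13: C, bond orders sum to 2 (valence 4) → 2 H
  atom 14: C, bond orders sum to 1 (valence 4) → 3 H
  atom 15: C, bond orders sum to 4 (valence 4) → 0 H
  atom 16: C, bond orders sum to 1 (valence 4) → 3 H
  atom 17: O, bond orders sum to 2 (valence 2) → 0 H
Totals → C:12, H:19, N:1, O:4.
In Hill order: C12H19NO4.

C12H19NO4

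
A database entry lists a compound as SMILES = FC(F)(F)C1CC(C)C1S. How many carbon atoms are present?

6

Count every carbon token in the SMILES (each C, including those in ring-closure positions and inside branches).
Carbon count: 6.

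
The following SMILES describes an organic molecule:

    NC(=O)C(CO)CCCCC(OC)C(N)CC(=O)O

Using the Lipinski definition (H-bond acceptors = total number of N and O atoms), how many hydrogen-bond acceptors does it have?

N atoms: 2; O atoms: 5.
Lipinski HBA = 2 + 5 = 7.

7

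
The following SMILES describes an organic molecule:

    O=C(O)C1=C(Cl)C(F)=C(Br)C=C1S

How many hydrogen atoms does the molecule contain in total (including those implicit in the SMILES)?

Walk through each heavy atom and fill implicit hydrogens from standard valence (C 4, N 3, O 2, S 2, halogen 1):
  atom 1: O, bond orders sum to 2 (valence 2) → 0 H
  atom 2: C, bond orders sum to 4 (valence 4) → 0 H
  atom 3: O, bond orders sum to 1 (valence 2) → 1 H
  atom 4: C, bond orders sum to 4 (valence 4) → 0 H
  atom 5: C, bond orders sum to 4 (valence 4) → 0 H
  atom 6: Cl (halogen, monovalent) → 0 H
  atom 7: C, bond orders sum to 4 (valence 4) → 0 H
  atom 8: F (halogen, monovalent) → 0 H
  atom 9: C, bond orders sum to 4 (valence 4) → 0 H
  atom 10: Br (halogen, monovalent) → 0 H
  atom 11: C, bond orders sum to 3 (valence 4) → 1 H
  atom 12: C, bond orders sum to 4 (valence 4) → 0 H
  atom 13: S, bond orders sum to 1 (valence 2) → 1 H
Total hydrogens: 3.

3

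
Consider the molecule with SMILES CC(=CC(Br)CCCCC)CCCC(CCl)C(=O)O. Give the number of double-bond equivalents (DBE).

2

Molecular formula: C15H26BrClO2.
DoU = (2C + 2 + N − H − X) / 2, where X is the halogen count and O/S are ignored.
    = (2·15 + 2 + 0 − 26 − 2) / 2 = 4 / 2 = 2.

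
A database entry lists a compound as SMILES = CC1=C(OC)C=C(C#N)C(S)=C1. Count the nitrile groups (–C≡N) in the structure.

The nitrile motif appears at heavy-atom position 8 in the SMILES.
Other groups present: 1 ether, 1 thiol.
Nitrile count: 1.

1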